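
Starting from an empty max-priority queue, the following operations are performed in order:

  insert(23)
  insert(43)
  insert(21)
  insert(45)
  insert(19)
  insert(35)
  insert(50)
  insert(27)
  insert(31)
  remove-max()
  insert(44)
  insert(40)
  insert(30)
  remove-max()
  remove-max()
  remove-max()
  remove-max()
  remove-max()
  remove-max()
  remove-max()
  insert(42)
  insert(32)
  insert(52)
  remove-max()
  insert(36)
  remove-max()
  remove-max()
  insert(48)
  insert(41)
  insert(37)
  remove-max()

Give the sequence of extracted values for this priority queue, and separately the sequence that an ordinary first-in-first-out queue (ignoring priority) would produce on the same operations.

insert 23 → {23}
insert 43 → {43, 23}
insert 21 → {43, 23, 21}
insert 45 → {45, 43, 23, 21}
insert 19 → {45, 43, 23, 21, 19}
insert 35 → {45, 43, 35, 23, 21, 19}
insert 50 → {50, 45, 43, 35, 23, 21, 19}
insert 27 → {50, 45, 43, 35, 27, 23, 21, 19}
insert 31 → {50, 45, 43, 35, 31, 27, 23, 21, 19}
remove-max → 50; now {45, 43, 35, 31, 27, 23, 21, 19}
insert 44 → {45, 44, 43, 35, 31, 27, 23, 21, 19}
insert 40 → {45, 44, 43, 40, 35, 31, 27, 23, 21, 19}
insert 30 → {45, 44, 43, 40, 35, 31, 30, 27, 23, 21, 19}
remove-max → 45; now {44, 43, 40, 35, 31, 30, 27, 23, 21, 19}
remove-max → 44; now {43, 40, 35, 31, 30, 27, 23, 21, 19}
remove-max → 43; now {40, 35, 31, 30, 27, 23, 21, 19}
remove-max → 40; now {35, 31, 30, 27, 23, 21, 19}
remove-max → 35; now {31, 30, 27, 23, 21, 19}
remove-max → 31; now {30, 27, 23, 21, 19}
remove-max → 30; now {27, 23, 21, 19}
insert 42 → {42, 27, 23, 21, 19}
insert 32 → {42, 32, 27, 23, 21, 19}
insert 52 → {52, 42, 32, 27, 23, 21, 19}
remove-max → 52; now {42, 32, 27, 23, 21, 19}
insert 36 → {42, 36, 32, 27, 23, 21, 19}
remove-max → 42; now {36, 32, 27, 23, 21, 19}
remove-max → 36; now {32, 27, 23, 21, 19}
insert 48 → {48, 32, 27, 23, 21, 19}
insert 41 → {48, 41, 32, 27, 23, 21, 19}
insert 37 → {48, 41, 37, 32, 27, 23, 21, 19}
remove-max → 48; now {41, 37, 32, 27, 23, 21, 19}

priority queue: [50, 45, 44, 43, 40, 35, 31, 30, 52, 42, 36, 48]; FIFO queue: [23, 43, 21, 45, 19, 35, 50, 27, 31, 44, 40, 30]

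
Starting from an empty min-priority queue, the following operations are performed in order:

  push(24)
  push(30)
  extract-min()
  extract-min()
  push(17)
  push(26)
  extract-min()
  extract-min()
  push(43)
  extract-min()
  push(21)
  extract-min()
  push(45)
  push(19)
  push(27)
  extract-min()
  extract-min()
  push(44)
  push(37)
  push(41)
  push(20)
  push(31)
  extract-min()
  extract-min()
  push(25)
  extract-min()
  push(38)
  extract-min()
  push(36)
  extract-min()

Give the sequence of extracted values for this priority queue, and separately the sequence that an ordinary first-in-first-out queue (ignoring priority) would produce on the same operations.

insert 24 → {24}
insert 30 → {24, 30}
extract-min → 24; now {30}
extract-min → 30; now {}
insert 17 → {17}
insert 26 → {17, 26}
extract-min → 17; now {26}
extract-min → 26; now {}
insert 43 → {43}
extract-min → 43; now {}
insert 21 → {21}
extract-min → 21; now {}
insert 45 → {45}
insert 19 → {19, 45}
insert 27 → {19, 27, 45}
extract-min → 19; now {27, 45}
extract-min → 27; now {45}
insert 44 → {44, 45}
insert 37 → {37, 44, 45}
insert 41 → {37, 41, 44, 45}
insert 20 → {20, 37, 41, 44, 45}
insert 31 → {20, 31, 37, 41, 44, 45}
extract-min → 20; now {31, 37, 41, 44, 45}
extract-min → 31; now {37, 41, 44, 45}
insert 25 → {25, 37, 41, 44, 45}
extract-min → 25; now {37, 41, 44, 45}
insert 38 → {37, 38, 41, 44, 45}
extract-min → 37; now {38, 41, 44, 45}
insert 36 → {36, 38, 41, 44, 45}
extract-min → 36; now {38, 41, 44, 45}

priority queue: 24, 30, 17, 26, 43, 21, 19, 27, 20, 31, 25, 37, 36; FIFO queue: 24, 30, 17, 26, 43, 21, 45, 19, 27, 44, 37, 41, 20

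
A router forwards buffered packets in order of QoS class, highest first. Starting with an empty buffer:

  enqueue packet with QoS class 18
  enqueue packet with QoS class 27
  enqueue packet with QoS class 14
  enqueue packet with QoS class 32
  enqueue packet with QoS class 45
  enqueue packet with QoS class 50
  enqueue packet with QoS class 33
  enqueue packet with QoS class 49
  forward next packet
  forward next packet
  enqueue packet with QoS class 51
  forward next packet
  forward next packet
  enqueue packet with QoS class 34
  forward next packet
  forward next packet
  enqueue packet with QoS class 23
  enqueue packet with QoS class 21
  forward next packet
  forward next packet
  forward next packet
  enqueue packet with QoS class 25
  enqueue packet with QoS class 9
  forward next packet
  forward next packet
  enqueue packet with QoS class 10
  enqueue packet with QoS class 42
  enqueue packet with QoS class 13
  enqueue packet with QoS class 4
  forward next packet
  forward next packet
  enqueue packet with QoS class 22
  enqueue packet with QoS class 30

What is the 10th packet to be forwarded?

25

insert 18 → {18}
insert 27 → {27, 18}
insert 14 → {27, 18, 14}
insert 32 → {32, 27, 18, 14}
insert 45 → {45, 32, 27, 18, 14}
insert 50 → {50, 45, 32, 27, 18, 14}
insert 33 → {50, 45, 33, 32, 27, 18, 14}
insert 49 → {50, 49, 45, 33, 32, 27, 18, 14}
forward next packet → 50; now {49, 45, 33, 32, 27, 18, 14}
forward next packet → 49; now {45, 33, 32, 27, 18, 14}
insert 51 → {51, 45, 33, 32, 27, 18, 14}
forward next packet → 51; now {45, 33, 32, 27, 18, 14}
forward next packet → 45; now {33, 32, 27, 18, 14}
insert 34 → {34, 33, 32, 27, 18, 14}
forward next packet → 34; now {33, 32, 27, 18, 14}
forward next packet → 33; now {32, 27, 18, 14}
insert 23 → {32, 27, 23, 18, 14}
insert 21 → {32, 27, 23, 21, 18, 14}
forward next packet → 32; now {27, 23, 21, 18, 14}
forward next packet → 27; now {23, 21, 18, 14}
forward next packet → 23; now {21, 18, 14}
insert 25 → {25, 21, 18, 14}
insert 9 → {25, 21, 18, 14, 9}
forward next packet → 25; now {21, 18, 14, 9}
forward next packet → 21; now {18, 14, 9}
insert 10 → {18, 14, 10, 9}
insert 42 → {42, 18, 14, 10, 9}
insert 13 → {42, 18, 14, 13, 10, 9}
insert 4 → {42, 18, 14, 13, 10, 9, 4}
forward next packet → 42; now {18, 14, 13, 10, 9, 4}
forward next packet → 18; now {14, 13, 10, 9, 4}
insert 22 → {22, 14, 13, 10, 9, 4}
insert 30 → {30, 22, 14, 13, 10, 9, 4}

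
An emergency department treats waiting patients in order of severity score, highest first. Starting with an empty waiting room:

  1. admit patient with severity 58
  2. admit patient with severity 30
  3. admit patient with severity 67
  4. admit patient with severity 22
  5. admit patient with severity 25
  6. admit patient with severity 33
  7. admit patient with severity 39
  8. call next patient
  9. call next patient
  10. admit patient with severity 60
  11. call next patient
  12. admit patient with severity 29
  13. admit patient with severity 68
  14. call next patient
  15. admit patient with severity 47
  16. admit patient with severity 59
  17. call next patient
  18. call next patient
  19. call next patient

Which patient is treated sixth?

47

insert 58 → {58}
insert 30 → {58, 30}
insert 67 → {67, 58, 30}
insert 22 → {67, 58, 30, 22}
insert 25 → {67, 58, 30, 25, 22}
insert 33 → {67, 58, 33, 30, 25, 22}
insert 39 → {67, 58, 39, 33, 30, 25, 22}
call next patient → 67; now {58, 39, 33, 30, 25, 22}
call next patient → 58; now {39, 33, 30, 25, 22}
insert 60 → {60, 39, 33, 30, 25, 22}
call next patient → 60; now {39, 33, 30, 25, 22}
insert 29 → {39, 33, 30, 29, 25, 22}
insert 68 → {68, 39, 33, 30, 29, 25, 22}
call next patient → 68; now {39, 33, 30, 29, 25, 22}
insert 47 → {47, 39, 33, 30, 29, 25, 22}
insert 59 → {59, 47, 39, 33, 30, 29, 25, 22}
call next patient → 59; now {47, 39, 33, 30, 29, 25, 22}
call next patient → 47; now {39, 33, 30, 29, 25, 22}
call next patient → 39; now {33, 30, 29, 25, 22}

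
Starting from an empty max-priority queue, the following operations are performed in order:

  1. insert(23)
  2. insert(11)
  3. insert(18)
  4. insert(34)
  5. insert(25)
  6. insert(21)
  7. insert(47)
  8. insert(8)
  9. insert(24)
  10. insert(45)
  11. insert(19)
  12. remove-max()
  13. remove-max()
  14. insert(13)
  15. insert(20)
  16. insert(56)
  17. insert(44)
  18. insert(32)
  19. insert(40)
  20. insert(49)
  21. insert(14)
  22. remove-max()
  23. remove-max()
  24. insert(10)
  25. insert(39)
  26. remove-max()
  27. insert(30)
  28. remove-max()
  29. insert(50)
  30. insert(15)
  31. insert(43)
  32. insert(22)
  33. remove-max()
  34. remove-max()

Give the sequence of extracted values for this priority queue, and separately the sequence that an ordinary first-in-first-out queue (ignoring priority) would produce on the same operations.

priority queue: 47 → 45 → 56 → 49 → 44 → 40 → 50 → 43; FIFO queue: 23 → 11 → 18 → 34 → 25 → 21 → 47 → 8

insert 23 → {23}
insert 11 → {23, 11}
insert 18 → {23, 18, 11}
insert 34 → {34, 23, 18, 11}
insert 25 → {34, 25, 23, 18, 11}
insert 21 → {34, 25, 23, 21, 18, 11}
insert 47 → {47, 34, 25, 23, 21, 18, 11}
insert 8 → {47, 34, 25, 23, 21, 18, 11, 8}
insert 24 → {47, 34, 25, 24, 23, 21, 18, 11, 8}
insert 45 → {47, 45, 34, 25, 24, 23, 21, 18, 11, 8}
insert 19 → {47, 45, 34, 25, 24, 23, 21, 19, 18, 11, 8}
remove-max → 47; now {45, 34, 25, 24, 23, 21, 19, 18, 11, 8}
remove-max → 45; now {34, 25, 24, 23, 21, 19, 18, 11, 8}
insert 13 → {34, 25, 24, 23, 21, 19, 18, 13, 11, 8}
insert 20 → {34, 25, 24, 23, 21, 20, 19, 18, 13, 11, 8}
insert 56 → {56, 34, 25, 24, 23, 21, 20, 19, 18, 13, 11, 8}
insert 44 → {56, 44, 34, 25, 24, 23, 21, 20, 19, 18, 13, 11, 8}
insert 32 → {56, 44, 34, 32, 25, 24, 23, 21, 20, 19, 18, 13, 11, 8}
insert 40 → {56, 44, 40, 34, 32, 25, 24, 23, 21, 20, 19, 18, 13, 11, 8}
insert 49 → {56, 49, 44, 40, 34, 32, 25, 24, 23, 21, 20, 19, 18, 13, 11, 8}
insert 14 → {56, 49, 44, 40, 34, 32, 25, 24, 23, 21, 20, 19, 18, 14, 13, 11, 8}
remove-max → 56; now {49, 44, 40, 34, 32, 25, 24, 23, 21, 20, 19, 18, 14, 13, 11, 8}
remove-max → 49; now {44, 40, 34, 32, 25, 24, 23, 21, 20, 19, 18, 14, 13, 11, 8}
insert 10 → {44, 40, 34, 32, 25, 24, 23, 21, 20, 19, 18, 14, 13, 11, 10, 8}
insert 39 → {44, 40, 39, 34, 32, 25, 24, 23, 21, 20, 19, 18, 14, 13, 11, 10, 8}
remove-max → 44; now {40, 39, 34, 32, 25, 24, 23, 21, 20, 19, 18, 14, 13, 11, 10, 8}
insert 30 → {40, 39, 34, 32, 30, 25, 24, 23, 21, 20, 19, 18, 14, 13, 11, 10, 8}
remove-max → 40; now {39, 34, 32, 30, 25, 24, 23, 21, 20, 19, 18, 14, 13, 11, 10, 8}
insert 50 → {50, 39, 34, 32, 30, 25, 24, 23, 21, 20, 19, 18, 14, 13, 11, 10, 8}
insert 15 → {50, 39, 34, 32, 30, 25, 24, 23, 21, 20, 19, 18, 15, 14, 13, 11, 10, 8}
insert 43 → {50, 43, 39, 34, 32, 30, 25, 24, 23, 21, 20, 19, 18, 15, 14, 13, 11, 10, 8}
insert 22 → {50, 43, 39, 34, 32, 30, 25, 24, 23, 22, 21, 20, 19, 18, 15, 14, 13, 11, 10, 8}
remove-max → 50; now {43, 39, 34, 32, 30, 25, 24, 23, 22, 21, 20, 19, 18, 15, 14, 13, 11, 10, 8}
remove-max → 43; now {39, 34, 32, 30, 25, 24, 23, 22, 21, 20, 19, 18, 15, 14, 13, 11, 10, 8}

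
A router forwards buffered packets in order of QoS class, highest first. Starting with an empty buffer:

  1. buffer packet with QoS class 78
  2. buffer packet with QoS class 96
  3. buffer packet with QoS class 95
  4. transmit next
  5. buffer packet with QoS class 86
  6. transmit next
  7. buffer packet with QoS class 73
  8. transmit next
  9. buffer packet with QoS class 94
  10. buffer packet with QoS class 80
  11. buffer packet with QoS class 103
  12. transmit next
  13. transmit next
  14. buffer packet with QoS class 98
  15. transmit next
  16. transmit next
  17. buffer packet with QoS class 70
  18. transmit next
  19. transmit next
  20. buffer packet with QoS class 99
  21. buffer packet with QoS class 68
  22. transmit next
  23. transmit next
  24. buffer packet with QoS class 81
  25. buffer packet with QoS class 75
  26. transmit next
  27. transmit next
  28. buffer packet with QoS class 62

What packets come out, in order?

insert 78 → {78}
insert 96 → {96, 78}
insert 95 → {96, 95, 78}
transmit next → 96; now {95, 78}
insert 86 → {95, 86, 78}
transmit next → 95; now {86, 78}
insert 73 → {86, 78, 73}
transmit next → 86; now {78, 73}
insert 94 → {94, 78, 73}
insert 80 → {94, 80, 78, 73}
insert 103 → {103, 94, 80, 78, 73}
transmit next → 103; now {94, 80, 78, 73}
transmit next → 94; now {80, 78, 73}
insert 98 → {98, 80, 78, 73}
transmit next → 98; now {80, 78, 73}
transmit next → 80; now {78, 73}
insert 70 → {78, 73, 70}
transmit next → 78; now {73, 70}
transmit next → 73; now {70}
insert 99 → {99, 70}
insert 68 → {99, 70, 68}
transmit next → 99; now {70, 68}
transmit next → 70; now {68}
insert 81 → {81, 68}
insert 75 → {81, 75, 68}
transmit next → 81; now {75, 68}
transmit next → 75; now {68}
insert 62 → {68, 62}

96, 95, 86, 103, 94, 98, 80, 78, 73, 99, 70, 81, 75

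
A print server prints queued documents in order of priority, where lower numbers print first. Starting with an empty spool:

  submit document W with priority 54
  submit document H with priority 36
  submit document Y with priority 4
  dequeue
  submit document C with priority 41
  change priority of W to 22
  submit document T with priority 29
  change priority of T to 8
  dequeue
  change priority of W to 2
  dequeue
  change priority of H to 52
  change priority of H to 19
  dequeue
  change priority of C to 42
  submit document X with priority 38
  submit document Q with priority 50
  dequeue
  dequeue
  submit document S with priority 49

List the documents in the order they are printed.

add W (priority 54) → {W:54}
add H (priority 36) → {H:36, W:54}
add Y (priority 4) → {Y:4, H:36, W:54}
dequeue → Y; now {H:36, W:54}
add C (priority 41) → {H:36, C:41, W:54}
update W to priority 22 → {W:22, H:36, C:41}
add T (priority 29) → {W:22, T:29, H:36, C:41}
update T to priority 8 → {T:8, W:22, H:36, C:41}
dequeue → T; now {W:22, H:36, C:41}
update W to priority 2 → {W:2, H:36, C:41}
dequeue → W; now {H:36, C:41}
update H to priority 52 → {C:41, H:52}
update H to priority 19 → {H:19, C:41}
dequeue → H; now {C:41}
update C to priority 42 → {C:42}
add X (priority 38) → {X:38, C:42}
add Q (priority 50) → {X:38, C:42, Q:50}
dequeue → X; now {C:42, Q:50}
dequeue → C; now {Q:50}
add S (priority 49) → {S:49, Q:50}

[Y, T, W, H, X, C]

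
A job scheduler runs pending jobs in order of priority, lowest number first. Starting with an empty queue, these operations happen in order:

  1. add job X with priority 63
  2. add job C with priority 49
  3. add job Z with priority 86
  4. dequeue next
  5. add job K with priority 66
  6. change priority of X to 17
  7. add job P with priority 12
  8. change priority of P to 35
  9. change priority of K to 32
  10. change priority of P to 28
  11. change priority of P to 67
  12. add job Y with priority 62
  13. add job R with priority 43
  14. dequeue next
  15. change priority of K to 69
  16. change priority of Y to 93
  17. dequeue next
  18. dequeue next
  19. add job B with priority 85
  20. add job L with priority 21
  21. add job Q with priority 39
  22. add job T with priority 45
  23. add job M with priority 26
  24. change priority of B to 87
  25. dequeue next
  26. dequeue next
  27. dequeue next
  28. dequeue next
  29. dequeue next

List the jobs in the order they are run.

add X (priority 63) → {X:63}
add C (priority 49) → {C:49, X:63}
add Z (priority 86) → {C:49, X:63, Z:86}
dequeue next → C; now {X:63, Z:86}
add K (priority 66) → {X:63, K:66, Z:86}
update X to priority 17 → {X:17, K:66, Z:86}
add P (priority 12) → {P:12, X:17, K:66, Z:86}
update P to priority 35 → {X:17, P:35, K:66, Z:86}
update K to priority 32 → {X:17, K:32, P:35, Z:86}
update P to priority 28 → {X:17, P:28, K:32, Z:86}
update P to priority 67 → {X:17, K:32, P:67, Z:86}
add Y (priority 62) → {X:17, K:32, Y:62, P:67, Z:86}
add R (priority 43) → {X:17, K:32, R:43, Y:62, P:67, Z:86}
dequeue next → X; now {K:32, R:43, Y:62, P:67, Z:86}
update K to priority 69 → {R:43, Y:62, P:67, K:69, Z:86}
update Y to priority 93 → {R:43, P:67, K:69, Z:86, Y:93}
dequeue next → R; now {P:67, K:69, Z:86, Y:93}
dequeue next → P; now {K:69, Z:86, Y:93}
add B (priority 85) → {K:69, B:85, Z:86, Y:93}
add L (priority 21) → {L:21, K:69, B:85, Z:86, Y:93}
add Q (priority 39) → {L:21, Q:39, K:69, B:85, Z:86, Y:93}
add T (priority 45) → {L:21, Q:39, T:45, K:69, B:85, Z:86, Y:93}
add M (priority 26) → {L:21, M:26, Q:39, T:45, K:69, B:85, Z:86, Y:93}
update B to priority 87 → {L:21, M:26, Q:39, T:45, K:69, Z:86, B:87, Y:93}
dequeue next → L; now {M:26, Q:39, T:45, K:69, Z:86, B:87, Y:93}
dequeue next → M; now {Q:39, T:45, K:69, Z:86, B:87, Y:93}
dequeue next → Q; now {T:45, K:69, Z:86, B:87, Y:93}
dequeue next → T; now {K:69, Z:86, B:87, Y:93}
dequeue next → K; now {Z:86, B:87, Y:93}

C, X, R, P, L, M, Q, T, K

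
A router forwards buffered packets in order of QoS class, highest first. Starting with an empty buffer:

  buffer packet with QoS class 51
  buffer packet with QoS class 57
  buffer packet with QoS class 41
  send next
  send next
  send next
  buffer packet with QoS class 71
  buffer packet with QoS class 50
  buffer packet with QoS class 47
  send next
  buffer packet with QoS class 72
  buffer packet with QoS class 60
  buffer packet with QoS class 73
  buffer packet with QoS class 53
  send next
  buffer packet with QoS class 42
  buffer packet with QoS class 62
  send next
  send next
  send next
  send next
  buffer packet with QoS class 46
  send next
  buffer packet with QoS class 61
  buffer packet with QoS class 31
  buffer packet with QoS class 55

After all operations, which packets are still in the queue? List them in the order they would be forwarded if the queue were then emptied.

[61, 55, 47, 46, 42, 31]

insert 51 → {51}
insert 57 → {57, 51}
insert 41 → {57, 51, 41}
send next → 57; now {51, 41}
send next → 51; now {41}
send next → 41; now {}
insert 71 → {71}
insert 50 → {71, 50}
insert 47 → {71, 50, 47}
send next → 71; now {50, 47}
insert 72 → {72, 50, 47}
insert 60 → {72, 60, 50, 47}
insert 73 → {73, 72, 60, 50, 47}
insert 53 → {73, 72, 60, 53, 50, 47}
send next → 73; now {72, 60, 53, 50, 47}
insert 42 → {72, 60, 53, 50, 47, 42}
insert 62 → {72, 62, 60, 53, 50, 47, 42}
send next → 72; now {62, 60, 53, 50, 47, 42}
send next → 62; now {60, 53, 50, 47, 42}
send next → 60; now {53, 50, 47, 42}
send next → 53; now {50, 47, 42}
insert 46 → {50, 47, 46, 42}
send next → 50; now {47, 46, 42}
insert 61 → {61, 47, 46, 42}
insert 31 → {61, 47, 46, 42, 31}
insert 55 → {61, 55, 47, 46, 42, 31}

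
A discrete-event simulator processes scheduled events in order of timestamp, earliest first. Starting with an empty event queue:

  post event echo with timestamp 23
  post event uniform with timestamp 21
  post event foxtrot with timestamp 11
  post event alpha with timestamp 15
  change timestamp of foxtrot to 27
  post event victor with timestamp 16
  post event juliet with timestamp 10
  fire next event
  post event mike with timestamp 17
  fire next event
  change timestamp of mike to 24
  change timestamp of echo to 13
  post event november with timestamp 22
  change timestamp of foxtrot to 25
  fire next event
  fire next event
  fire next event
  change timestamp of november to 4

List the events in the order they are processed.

add echo (timestamp 23) → {echo:23}
add uniform (timestamp 21) → {uniform:21, echo:23}
add foxtrot (timestamp 11) → {foxtrot:11, uniform:21, echo:23}
add alpha (timestamp 15) → {foxtrot:11, alpha:15, uniform:21, echo:23}
update foxtrot to timestamp 27 → {alpha:15, uniform:21, echo:23, foxtrot:27}
add victor (timestamp 16) → {alpha:15, victor:16, uniform:21, echo:23, foxtrot:27}
add juliet (timestamp 10) → {juliet:10, alpha:15, victor:16, uniform:21, echo:23, foxtrot:27}
fire next event → juliet; now {alpha:15, victor:16, uniform:21, echo:23, foxtrot:27}
add mike (timestamp 17) → {alpha:15, victor:16, mike:17, uniform:21, echo:23, foxtrot:27}
fire next event → alpha; now {victor:16, mike:17, uniform:21, echo:23, foxtrot:27}
update mike to timestamp 24 → {victor:16, uniform:21, echo:23, mike:24, foxtrot:27}
update echo to timestamp 13 → {echo:13, victor:16, uniform:21, mike:24, foxtrot:27}
add november (timestamp 22) → {echo:13, victor:16, uniform:21, november:22, mike:24, foxtrot:27}
update foxtrot to timestamp 25 → {echo:13, victor:16, uniform:21, november:22, mike:24, foxtrot:25}
fire next event → echo; now {victor:16, uniform:21, november:22, mike:24, foxtrot:25}
fire next event → victor; now {uniform:21, november:22, mike:24, foxtrot:25}
fire next event → uniform; now {november:22, mike:24, foxtrot:25}
update november to timestamp 4 → {november:4, mike:24, foxtrot:25}

juliet → alpha → echo → victor → uniform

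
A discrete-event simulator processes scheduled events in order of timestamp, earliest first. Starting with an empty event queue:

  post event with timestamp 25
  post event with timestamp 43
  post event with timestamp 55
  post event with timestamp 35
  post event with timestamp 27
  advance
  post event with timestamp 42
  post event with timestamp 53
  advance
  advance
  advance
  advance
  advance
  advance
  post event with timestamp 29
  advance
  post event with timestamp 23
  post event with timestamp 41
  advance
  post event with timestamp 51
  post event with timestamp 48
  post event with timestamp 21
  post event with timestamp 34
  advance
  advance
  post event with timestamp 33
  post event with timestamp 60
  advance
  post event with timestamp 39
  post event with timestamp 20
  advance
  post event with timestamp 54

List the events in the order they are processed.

insert 25 → {25}
insert 43 → {25, 43}
insert 55 → {25, 43, 55}
insert 35 → {25, 35, 43, 55}
insert 27 → {25, 27, 35, 43, 55}
advance → 25; now {27, 35, 43, 55}
insert 42 → {27, 35, 42, 43, 55}
insert 53 → {27, 35, 42, 43, 53, 55}
advance → 27; now {35, 42, 43, 53, 55}
advance → 35; now {42, 43, 53, 55}
advance → 42; now {43, 53, 55}
advance → 43; now {53, 55}
advance → 53; now {55}
advance → 55; now {}
insert 29 → {29}
advance → 29; now {}
insert 23 → {23}
insert 41 → {23, 41}
advance → 23; now {41}
insert 51 → {41, 51}
insert 48 → {41, 48, 51}
insert 21 → {21, 41, 48, 51}
insert 34 → {21, 34, 41, 48, 51}
advance → 21; now {34, 41, 48, 51}
advance → 34; now {41, 48, 51}
insert 33 → {33, 41, 48, 51}
insert 60 → {33, 41, 48, 51, 60}
advance → 33; now {41, 48, 51, 60}
insert 39 → {39, 41, 48, 51, 60}
insert 20 → {20, 39, 41, 48, 51, 60}
advance → 20; now {39, 41, 48, 51, 60}
insert 54 → {39, 41, 48, 51, 54, 60}

25, 27, 35, 42, 43, 53, 55, 29, 23, 21, 34, 33, 20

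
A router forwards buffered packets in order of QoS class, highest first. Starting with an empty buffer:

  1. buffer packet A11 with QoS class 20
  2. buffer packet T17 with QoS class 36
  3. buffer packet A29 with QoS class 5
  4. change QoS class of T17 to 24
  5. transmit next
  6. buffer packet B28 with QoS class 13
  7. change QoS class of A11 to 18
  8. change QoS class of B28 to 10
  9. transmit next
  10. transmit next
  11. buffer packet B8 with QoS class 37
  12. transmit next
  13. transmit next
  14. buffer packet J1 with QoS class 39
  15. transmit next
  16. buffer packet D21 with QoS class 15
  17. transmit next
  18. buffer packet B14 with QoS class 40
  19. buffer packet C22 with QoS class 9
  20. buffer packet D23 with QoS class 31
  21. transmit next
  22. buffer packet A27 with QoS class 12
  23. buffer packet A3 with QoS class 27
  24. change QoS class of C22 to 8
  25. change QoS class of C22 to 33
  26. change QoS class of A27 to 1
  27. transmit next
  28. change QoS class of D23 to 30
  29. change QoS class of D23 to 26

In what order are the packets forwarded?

add A11 (QoS class 20) → {A11:20}
add T17 (QoS class 36) → {T17:36, A11:20}
add A29 (QoS class 5) → {T17:36, A11:20, A29:5}
update T17 to QoS class 24 → {T17:24, A11:20, A29:5}
transmit next → T17; now {A11:20, A29:5}
add B28 (QoS class 13) → {A11:20, B28:13, A29:5}
update A11 to QoS class 18 → {A11:18, B28:13, A29:5}
update B28 to QoS class 10 → {A11:18, B28:10, A29:5}
transmit next → A11; now {B28:10, A29:5}
transmit next → B28; now {A29:5}
add B8 (QoS class 37) → {B8:37, A29:5}
transmit next → B8; now {A29:5}
transmit next → A29; now {}
add J1 (QoS class 39) → {J1:39}
transmit next → J1; now {}
add D21 (QoS class 15) → {D21:15}
transmit next → D21; now {}
add B14 (QoS class 40) → {B14:40}
add C22 (QoS class 9) → {B14:40, C22:9}
add D23 (QoS class 31) → {B14:40, D23:31, C22:9}
transmit next → B14; now {D23:31, C22:9}
add A27 (QoS class 12) → {D23:31, A27:12, C22:9}
add A3 (QoS class 27) → {D23:31, A3:27, A27:12, C22:9}
update C22 to QoS class 8 → {D23:31, A3:27, A27:12, C22:8}
update C22 to QoS class 33 → {C22:33, D23:31, A3:27, A27:12}
update A27 to QoS class 1 → {C22:33, D23:31, A3:27, A27:1}
transmit next → C22; now {D23:31, A3:27, A27:1}
update D23 to QoS class 30 → {D23:30, A3:27, A27:1}
update D23 to QoS class 26 → {A3:27, D23:26, A27:1}

T17 → A11 → B28 → B8 → A29 → J1 → D21 → B14 → C22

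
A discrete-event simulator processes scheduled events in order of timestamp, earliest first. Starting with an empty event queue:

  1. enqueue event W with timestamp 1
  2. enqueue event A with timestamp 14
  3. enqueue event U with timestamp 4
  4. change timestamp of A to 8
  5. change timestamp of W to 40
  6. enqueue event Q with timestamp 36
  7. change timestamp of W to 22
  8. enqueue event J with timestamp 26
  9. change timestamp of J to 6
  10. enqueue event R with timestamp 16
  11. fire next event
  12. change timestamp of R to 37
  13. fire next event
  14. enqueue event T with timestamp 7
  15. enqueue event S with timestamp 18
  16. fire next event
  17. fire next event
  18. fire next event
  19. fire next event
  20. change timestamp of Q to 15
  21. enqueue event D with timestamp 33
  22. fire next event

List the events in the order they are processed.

U → J → T → A → S → W → Q

add W (timestamp 1) → {W:1}
add A (timestamp 14) → {W:1, A:14}
add U (timestamp 4) → {W:1, U:4, A:14}
update A to timestamp 8 → {W:1, U:4, A:8}
update W to timestamp 40 → {U:4, A:8, W:40}
add Q (timestamp 36) → {U:4, A:8, Q:36, W:40}
update W to timestamp 22 → {U:4, A:8, W:22, Q:36}
add J (timestamp 26) → {U:4, A:8, W:22, J:26, Q:36}
update J to timestamp 6 → {U:4, J:6, A:8, W:22, Q:36}
add R (timestamp 16) → {U:4, J:6, A:8, R:16, W:22, Q:36}
fire next event → U; now {J:6, A:8, R:16, W:22, Q:36}
update R to timestamp 37 → {J:6, A:8, W:22, Q:36, R:37}
fire next event → J; now {A:8, W:22, Q:36, R:37}
add T (timestamp 7) → {T:7, A:8, W:22, Q:36, R:37}
add S (timestamp 18) → {T:7, A:8, S:18, W:22, Q:36, R:37}
fire next event → T; now {A:8, S:18, W:22, Q:36, R:37}
fire next event → A; now {S:18, W:22, Q:36, R:37}
fire next event → S; now {W:22, Q:36, R:37}
fire next event → W; now {Q:36, R:37}
update Q to timestamp 15 → {Q:15, R:37}
add D (timestamp 33) → {Q:15, D:33, R:37}
fire next event → Q; now {D:33, R:37}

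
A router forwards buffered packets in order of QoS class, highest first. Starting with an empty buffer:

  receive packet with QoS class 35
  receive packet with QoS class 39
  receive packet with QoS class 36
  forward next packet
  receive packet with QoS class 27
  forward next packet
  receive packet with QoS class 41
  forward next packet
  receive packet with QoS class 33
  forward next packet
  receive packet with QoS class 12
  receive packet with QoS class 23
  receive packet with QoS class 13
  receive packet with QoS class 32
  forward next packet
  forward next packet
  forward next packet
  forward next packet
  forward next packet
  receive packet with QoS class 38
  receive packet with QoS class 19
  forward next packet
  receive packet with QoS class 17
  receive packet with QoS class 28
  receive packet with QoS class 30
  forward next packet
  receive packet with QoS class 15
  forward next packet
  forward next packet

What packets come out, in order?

insert 35 → {35}
insert 39 → {39, 35}
insert 36 → {39, 36, 35}
forward next packet → 39; now {36, 35}
insert 27 → {36, 35, 27}
forward next packet → 36; now {35, 27}
insert 41 → {41, 35, 27}
forward next packet → 41; now {35, 27}
insert 33 → {35, 33, 27}
forward next packet → 35; now {33, 27}
insert 12 → {33, 27, 12}
insert 23 → {33, 27, 23, 12}
insert 13 → {33, 27, 23, 13, 12}
insert 32 → {33, 32, 27, 23, 13, 12}
forward next packet → 33; now {32, 27, 23, 13, 12}
forward next packet → 32; now {27, 23, 13, 12}
forward next packet → 27; now {23, 13, 12}
forward next packet → 23; now {13, 12}
forward next packet → 13; now {12}
insert 38 → {38, 12}
insert 19 → {38, 19, 12}
forward next packet → 38; now {19, 12}
insert 17 → {19, 17, 12}
insert 28 → {28, 19, 17, 12}
insert 30 → {30, 28, 19, 17, 12}
forward next packet → 30; now {28, 19, 17, 12}
insert 15 → {28, 19, 17, 15, 12}
forward next packet → 28; now {19, 17, 15, 12}
forward next packet → 19; now {17, 15, 12}

39 → 36 → 41 → 35 → 33 → 32 → 27 → 23 → 13 → 38 → 30 → 28 → 19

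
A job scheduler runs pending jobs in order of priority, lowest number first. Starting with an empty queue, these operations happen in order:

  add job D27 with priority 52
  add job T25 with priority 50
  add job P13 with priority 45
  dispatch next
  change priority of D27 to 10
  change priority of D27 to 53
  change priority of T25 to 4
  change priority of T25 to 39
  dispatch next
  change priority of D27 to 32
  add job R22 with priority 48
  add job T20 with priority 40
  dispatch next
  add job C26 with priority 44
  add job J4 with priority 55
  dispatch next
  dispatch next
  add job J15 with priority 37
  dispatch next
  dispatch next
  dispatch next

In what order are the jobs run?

add D27 (priority 52) → {D27:52}
add T25 (priority 50) → {T25:50, D27:52}
add P13 (priority 45) → {P13:45, T25:50, D27:52}
dispatch next → P13; now {T25:50, D27:52}
update D27 to priority 10 → {D27:10, T25:50}
update D27 to priority 53 → {T25:50, D27:53}
update T25 to priority 4 → {T25:4, D27:53}
update T25 to priority 39 → {T25:39, D27:53}
dispatch next → T25; now {D27:53}
update D27 to priority 32 → {D27:32}
add R22 (priority 48) → {D27:32, R22:48}
add T20 (priority 40) → {D27:32, T20:40, R22:48}
dispatch next → D27; now {T20:40, R22:48}
add C26 (priority 44) → {T20:40, C26:44, R22:48}
add J4 (priority 55) → {T20:40, C26:44, R22:48, J4:55}
dispatch next → T20; now {C26:44, R22:48, J4:55}
dispatch next → C26; now {R22:48, J4:55}
add J15 (priority 37) → {J15:37, R22:48, J4:55}
dispatch next → J15; now {R22:48, J4:55}
dispatch next → R22; now {J4:55}
dispatch next → J4; now {}

P13 → T25 → D27 → T20 → C26 → J15 → R22 → J4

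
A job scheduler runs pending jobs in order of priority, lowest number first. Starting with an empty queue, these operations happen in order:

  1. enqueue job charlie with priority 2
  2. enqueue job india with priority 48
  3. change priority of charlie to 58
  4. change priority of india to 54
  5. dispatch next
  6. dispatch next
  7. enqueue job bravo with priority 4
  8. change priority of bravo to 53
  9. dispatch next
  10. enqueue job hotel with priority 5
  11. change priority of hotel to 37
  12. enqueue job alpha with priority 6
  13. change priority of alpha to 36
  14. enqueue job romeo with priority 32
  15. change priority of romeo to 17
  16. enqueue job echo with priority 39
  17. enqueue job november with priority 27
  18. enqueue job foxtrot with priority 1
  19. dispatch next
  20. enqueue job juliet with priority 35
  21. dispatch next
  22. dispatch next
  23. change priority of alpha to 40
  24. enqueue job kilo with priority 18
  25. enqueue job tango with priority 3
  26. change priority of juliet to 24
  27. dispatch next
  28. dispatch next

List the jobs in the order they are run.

india → charlie → bravo → foxtrot → romeo → november → tango → kilo

add charlie (priority 2) → {charlie:2}
add india (priority 48) → {charlie:2, india:48}
update charlie to priority 58 → {india:48, charlie:58}
update india to priority 54 → {india:54, charlie:58}
dispatch next → india; now {charlie:58}
dispatch next → charlie; now {}
add bravo (priority 4) → {bravo:4}
update bravo to priority 53 → {bravo:53}
dispatch next → bravo; now {}
add hotel (priority 5) → {hotel:5}
update hotel to priority 37 → {hotel:37}
add alpha (priority 6) → {alpha:6, hotel:37}
update alpha to priority 36 → {alpha:36, hotel:37}
add romeo (priority 32) → {romeo:32, alpha:36, hotel:37}
update romeo to priority 17 → {romeo:17, alpha:36, hotel:37}
add echo (priority 39) → {romeo:17, alpha:36, hotel:37, echo:39}
add november (priority 27) → {romeo:17, november:27, alpha:36, hotel:37, echo:39}
add foxtrot (priority 1) → {foxtrot:1, romeo:17, november:27, alpha:36, hotel:37, echo:39}
dispatch next → foxtrot; now {romeo:17, november:27, alpha:36, hotel:37, echo:39}
add juliet (priority 35) → {romeo:17, november:27, juliet:35, alpha:36, hotel:37, echo:39}
dispatch next → romeo; now {november:27, juliet:35, alpha:36, hotel:37, echo:39}
dispatch next → november; now {juliet:35, alpha:36, hotel:37, echo:39}
update alpha to priority 40 → {juliet:35, hotel:37, echo:39, alpha:40}
add kilo (priority 18) → {kilo:18, juliet:35, hotel:37, echo:39, alpha:40}
add tango (priority 3) → {tango:3, kilo:18, juliet:35, hotel:37, echo:39, alpha:40}
update juliet to priority 24 → {tango:3, kilo:18, juliet:24, hotel:37, echo:39, alpha:40}
dispatch next → tango; now {kilo:18, juliet:24, hotel:37, echo:39, alpha:40}
dispatch next → kilo; now {juliet:24, hotel:37, echo:39, alpha:40}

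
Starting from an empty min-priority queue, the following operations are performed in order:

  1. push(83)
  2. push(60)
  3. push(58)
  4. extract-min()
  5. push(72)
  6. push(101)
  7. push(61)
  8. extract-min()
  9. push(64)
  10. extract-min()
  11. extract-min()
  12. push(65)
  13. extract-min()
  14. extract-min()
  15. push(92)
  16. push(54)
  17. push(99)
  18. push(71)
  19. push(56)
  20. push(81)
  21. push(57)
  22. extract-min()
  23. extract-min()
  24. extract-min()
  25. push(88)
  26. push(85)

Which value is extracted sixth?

insert 83 → {83}
insert 60 → {60, 83}
insert 58 → {58, 60, 83}
extract-min → 58; now {60, 83}
insert 72 → {60, 72, 83}
insert 101 → {60, 72, 83, 101}
insert 61 → {60, 61, 72, 83, 101}
extract-min → 60; now {61, 72, 83, 101}
insert 64 → {61, 64, 72, 83, 101}
extract-min → 61; now {64, 72, 83, 101}
extract-min → 64; now {72, 83, 101}
insert 65 → {65, 72, 83, 101}
extract-min → 65; now {72, 83, 101}
extract-min → 72; now {83, 101}
insert 92 → {83, 92, 101}
insert 54 → {54, 83, 92, 101}
insert 99 → {54, 83, 92, 99, 101}
insert 71 → {54, 71, 83, 92, 99, 101}
insert 56 → {54, 56, 71, 83, 92, 99, 101}
insert 81 → {54, 56, 71, 81, 83, 92, 99, 101}
insert 57 → {54, 56, 57, 71, 81, 83, 92, 99, 101}
extract-min → 54; now {56, 57, 71, 81, 83, 92, 99, 101}
extract-min → 56; now {57, 71, 81, 83, 92, 99, 101}
extract-min → 57; now {71, 81, 83, 92, 99, 101}
insert 88 → {71, 81, 83, 88, 92, 99, 101}
insert 85 → {71, 81, 83, 85, 88, 92, 99, 101}

72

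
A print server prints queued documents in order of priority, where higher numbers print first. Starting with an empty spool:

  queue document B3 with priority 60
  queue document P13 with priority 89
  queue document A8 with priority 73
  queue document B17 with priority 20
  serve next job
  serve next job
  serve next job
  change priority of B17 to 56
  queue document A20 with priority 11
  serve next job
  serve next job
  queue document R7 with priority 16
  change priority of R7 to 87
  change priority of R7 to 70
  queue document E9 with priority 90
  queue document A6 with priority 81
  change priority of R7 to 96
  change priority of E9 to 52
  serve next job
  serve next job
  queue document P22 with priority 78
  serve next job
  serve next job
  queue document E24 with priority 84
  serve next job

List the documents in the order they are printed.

add B3 (priority 60) → {B3:60}
add P13 (priority 89) → {P13:89, B3:60}
add A8 (priority 73) → {P13:89, A8:73, B3:60}
add B17 (priority 20) → {P13:89, A8:73, B3:60, B17:20}
serve next job → P13; now {A8:73, B3:60, B17:20}
serve next job → A8; now {B3:60, B17:20}
serve next job → B3; now {B17:20}
update B17 to priority 56 → {B17:56}
add A20 (priority 11) → {B17:56, A20:11}
serve next job → B17; now {A20:11}
serve next job → A20; now {}
add R7 (priority 16) → {R7:16}
update R7 to priority 87 → {R7:87}
update R7 to priority 70 → {R7:70}
add E9 (priority 90) → {E9:90, R7:70}
add A6 (priority 81) → {E9:90, A6:81, R7:70}
update R7 to priority 96 → {R7:96, E9:90, A6:81}
update E9 to priority 52 → {R7:96, A6:81, E9:52}
serve next job → R7; now {A6:81, E9:52}
serve next job → A6; now {E9:52}
add P22 (priority 78) → {P22:78, E9:52}
serve next job → P22; now {E9:52}
serve next job → E9; now {}
add E24 (priority 84) → {E24:84}
serve next job → E24; now {}

P13 → A8 → B3 → B17 → A20 → R7 → A6 → P22 → E9 → E24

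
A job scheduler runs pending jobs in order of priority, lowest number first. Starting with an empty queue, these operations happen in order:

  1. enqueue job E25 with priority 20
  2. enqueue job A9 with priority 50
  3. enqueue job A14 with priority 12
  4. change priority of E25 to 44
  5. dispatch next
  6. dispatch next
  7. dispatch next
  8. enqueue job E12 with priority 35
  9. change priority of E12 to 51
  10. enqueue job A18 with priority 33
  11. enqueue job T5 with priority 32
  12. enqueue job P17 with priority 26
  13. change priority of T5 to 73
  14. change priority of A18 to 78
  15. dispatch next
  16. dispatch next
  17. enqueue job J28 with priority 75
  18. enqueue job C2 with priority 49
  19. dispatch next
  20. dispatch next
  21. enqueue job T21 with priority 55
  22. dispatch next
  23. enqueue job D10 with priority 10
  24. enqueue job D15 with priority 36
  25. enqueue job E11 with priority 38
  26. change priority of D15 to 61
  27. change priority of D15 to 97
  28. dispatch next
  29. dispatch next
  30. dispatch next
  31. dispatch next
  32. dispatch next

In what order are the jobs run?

A14 → E25 → A9 → P17 → E12 → C2 → T5 → T21 → D10 → E11 → J28 → A18 → D15

add E25 (priority 20) → {E25:20}
add A9 (priority 50) → {E25:20, A9:50}
add A14 (priority 12) → {A14:12, E25:20, A9:50}
update E25 to priority 44 → {A14:12, E25:44, A9:50}
dispatch next → A14; now {E25:44, A9:50}
dispatch next → E25; now {A9:50}
dispatch next → A9; now {}
add E12 (priority 35) → {E12:35}
update E12 to priority 51 → {E12:51}
add A18 (priority 33) → {A18:33, E12:51}
add T5 (priority 32) → {T5:32, A18:33, E12:51}
add P17 (priority 26) → {P17:26, T5:32, A18:33, E12:51}
update T5 to priority 73 → {P17:26, A18:33, E12:51, T5:73}
update A18 to priority 78 → {P17:26, E12:51, T5:73, A18:78}
dispatch next → P17; now {E12:51, T5:73, A18:78}
dispatch next → E12; now {T5:73, A18:78}
add J28 (priority 75) → {T5:73, J28:75, A18:78}
add C2 (priority 49) → {C2:49, T5:73, J28:75, A18:78}
dispatch next → C2; now {T5:73, J28:75, A18:78}
dispatch next → T5; now {J28:75, A18:78}
add T21 (priority 55) → {T21:55, J28:75, A18:78}
dispatch next → T21; now {J28:75, A18:78}
add D10 (priority 10) → {D10:10, J28:75, A18:78}
add D15 (priority 36) → {D10:10, D15:36, J28:75, A18:78}
add E11 (priority 38) → {D10:10, D15:36, E11:38, J28:75, A18:78}
update D15 to priority 61 → {D10:10, E11:38, D15:61, J28:75, A18:78}
update D15 to priority 97 → {D10:10, E11:38, J28:75, A18:78, D15:97}
dispatch next → D10; now {E11:38, J28:75, A18:78, D15:97}
dispatch next → E11; now {J28:75, A18:78, D15:97}
dispatch next → J28; now {A18:78, D15:97}
dispatch next → A18; now {D15:97}
dispatch next → D15; now {}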